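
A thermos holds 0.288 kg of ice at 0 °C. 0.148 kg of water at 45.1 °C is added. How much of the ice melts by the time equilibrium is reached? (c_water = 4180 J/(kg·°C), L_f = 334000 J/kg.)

Water can give up m c ΔT = 0.148×4180×45.1 = 27901 J before reaching 0 °C.
Melting all 0.288 kg of ice would need 0.288×334000 = 96192 J.
That's not enough to melt it all — equilibrium is at 0 °C with ice remaining.
m_melted×334000 = 27901  ⇒  m_melted ≈ 0.08353 kg.

m_melted ≈ 0.0835 kg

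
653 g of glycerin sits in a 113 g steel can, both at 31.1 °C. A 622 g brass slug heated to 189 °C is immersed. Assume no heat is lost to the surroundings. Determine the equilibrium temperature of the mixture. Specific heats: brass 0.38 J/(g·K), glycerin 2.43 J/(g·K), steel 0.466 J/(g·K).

T_f ≈ 51.0 °C

T_f = Σ m_i c_i T_i / Σ m_i c_i:
T_f = (236.36·189 + 1586.8·31.1 + 52.66·31.1) / (236.36 + 1586.8 + 52.66)
    = 95659 / 1875.8 ≈ 51.00 °C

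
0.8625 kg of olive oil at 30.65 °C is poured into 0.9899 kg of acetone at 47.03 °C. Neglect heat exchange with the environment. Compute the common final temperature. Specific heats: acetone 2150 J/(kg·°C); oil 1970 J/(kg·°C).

T_f ≈ 39.8 °C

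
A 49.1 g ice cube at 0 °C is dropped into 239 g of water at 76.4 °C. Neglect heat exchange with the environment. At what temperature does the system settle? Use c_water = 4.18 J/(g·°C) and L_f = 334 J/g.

T_f ≈ 49.8 °C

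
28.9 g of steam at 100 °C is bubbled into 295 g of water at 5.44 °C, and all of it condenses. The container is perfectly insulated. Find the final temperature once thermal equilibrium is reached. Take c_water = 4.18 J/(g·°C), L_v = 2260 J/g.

T_f ≈ 62.1 °C

Taking heat into each body as positive, Σ m c ΔT = 0:
condense steam: −28.9·2260 = −65314
  condensate cools 100→T: 28.9·4.18·(T − 100) = 120.8(T − 100)
  original water: 1233.1(T − 5.44)
1353.9 T = 65314 + 12080 + 6708.1 = 84102
T ≈ 62.12 °C, under the boiling point, so the assumption holds.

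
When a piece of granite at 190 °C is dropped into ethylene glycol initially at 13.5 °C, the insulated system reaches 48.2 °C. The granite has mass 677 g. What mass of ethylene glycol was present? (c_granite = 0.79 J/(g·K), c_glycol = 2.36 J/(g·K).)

m ≈ 926 g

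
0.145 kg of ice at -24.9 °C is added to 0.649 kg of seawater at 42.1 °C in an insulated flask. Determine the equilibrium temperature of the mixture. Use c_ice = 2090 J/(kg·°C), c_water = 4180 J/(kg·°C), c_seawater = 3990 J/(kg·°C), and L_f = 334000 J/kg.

Setting the total heat transfer to zero:
warm ice to 0 °C: 0.145×2090×(0 − (-24.9)) = 7545.9
  melt ice: 0.145×334000 = 48430
  warm the meltwater: 606.1 T
  seawater cools: 0.649×3990×(T − 42.1) = 2589.5(T − 42.1)
3195.6 T = 109018 − 55976 = 53042
T ≈ 16.60 °C (positive, so assuming full melt was valid).

T_f ≈ 16.6 °C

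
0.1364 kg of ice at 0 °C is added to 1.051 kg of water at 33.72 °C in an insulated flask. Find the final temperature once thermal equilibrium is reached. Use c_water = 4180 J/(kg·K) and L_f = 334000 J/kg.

Heat gained plus heat lost sum to zero:
fusion: m_ice L_f = 0.1364×334000 = 45558
  meltwater 0→T: 0.1364×4180×T = 570.15 T
  water cools: 1.051×4180×(T − 33.72) = 4393.2(T − 33.72)
4963.3 T = 148138 − 45558 = 102580
T ≈ 20.67 °C. Since T > 0 °C, the all-ice-melts assumption holds.

T_f ≈ 20.7 °C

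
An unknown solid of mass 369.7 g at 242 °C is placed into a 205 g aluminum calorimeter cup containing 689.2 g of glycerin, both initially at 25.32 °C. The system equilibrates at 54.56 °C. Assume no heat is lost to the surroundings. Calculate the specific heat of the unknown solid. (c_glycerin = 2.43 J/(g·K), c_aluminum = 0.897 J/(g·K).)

Taking heat into each body as positive, Σ m c ΔT = 0:
369.7·c·(54.56 − 242) + 689.2·2.43·(54.56 − 25.32) + 205·0.897·(54.56 − 25.32) = 0
-69297 c = -54347
c = -54347/-69297 ≈ 0.7843 J/(g·K)

c ≈ 0.784 J/(g·K)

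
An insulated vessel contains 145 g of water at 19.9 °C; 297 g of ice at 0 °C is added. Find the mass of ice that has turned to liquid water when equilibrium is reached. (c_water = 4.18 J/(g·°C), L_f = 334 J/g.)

Heat available from the water dropping to 0 °C: 145×4.18×19.9 = 12061 J.
To melt every bit of ice: 297×334 = 99198 J.
12061 J < 99198 J, so only part of the ice melts and the system sits at 0 °C.
m_melted×334 = 12061  ⇒  m_melted ≈ 36.11 g.

m_melted ≈ 36.1 g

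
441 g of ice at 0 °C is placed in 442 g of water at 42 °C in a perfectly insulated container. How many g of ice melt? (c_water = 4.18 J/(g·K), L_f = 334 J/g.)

m_melted ≈ 232 g

Water can give up m c ΔT = 442·4.18·42 = 77598 J before reaching 0 °C.
To melt every bit of ice: 441·334 = 147294 J.
That's not enough to melt it all — equilibrium is at 0 °C with ice remaining.
m_melt = 77598 / L_f = 232.3 g.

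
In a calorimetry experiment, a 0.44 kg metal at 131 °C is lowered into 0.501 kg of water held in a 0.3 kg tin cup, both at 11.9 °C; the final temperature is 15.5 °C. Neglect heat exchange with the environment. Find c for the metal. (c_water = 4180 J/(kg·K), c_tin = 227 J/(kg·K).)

c ≈ 153 J/(kg·K)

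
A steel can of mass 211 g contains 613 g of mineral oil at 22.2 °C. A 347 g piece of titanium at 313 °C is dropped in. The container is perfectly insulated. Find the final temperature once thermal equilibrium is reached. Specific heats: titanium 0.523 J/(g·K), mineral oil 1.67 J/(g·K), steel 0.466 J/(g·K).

T_f ≈ 62.7 °C

Let T be the final temperature. ΣQ_i = 0:
347·0.523·(T − 313) + 613·1.67·(T − 22.2) + 211·0.466·(T − 22.2) = 0
181.48(T − 313) + 1023.7(T − 22.2) + 98.33(T − 22.2) = 0
1303.5 T = 81713
T = 81713/1303.5 ≈ 62.69 °C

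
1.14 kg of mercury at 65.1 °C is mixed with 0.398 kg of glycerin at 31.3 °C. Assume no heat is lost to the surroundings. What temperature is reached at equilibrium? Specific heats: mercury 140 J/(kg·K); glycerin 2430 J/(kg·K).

T_f ≈ 36.1 °C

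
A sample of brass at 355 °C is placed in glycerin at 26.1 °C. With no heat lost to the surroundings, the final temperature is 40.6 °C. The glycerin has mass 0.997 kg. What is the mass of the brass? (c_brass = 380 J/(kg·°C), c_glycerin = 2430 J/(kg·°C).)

Net heat exchanged in the isolated system is zero:
m·380·(40.6 − 355) + 0.997·2430·(40.6 − 26.1) = 0
-119472 m = -35129
m = -35129/-119472 ≈ 0.294 kg

m ≈ 0.294 kg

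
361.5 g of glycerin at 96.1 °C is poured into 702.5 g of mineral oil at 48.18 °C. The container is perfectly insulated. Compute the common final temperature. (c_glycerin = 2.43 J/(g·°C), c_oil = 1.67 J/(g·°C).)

T_f ≈ 68.7 °C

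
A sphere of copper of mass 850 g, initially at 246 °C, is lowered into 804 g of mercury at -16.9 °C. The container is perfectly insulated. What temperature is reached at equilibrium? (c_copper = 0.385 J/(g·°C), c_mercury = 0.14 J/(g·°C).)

T_f ≈ 178.7 °C

Heat lost by the copper equals heat gained by the mercury:
850·0.385·(246 − T) = 804·0.14·(T − (-16.9))
327.25(246 − T) = 112.56(T − (-16.9))
439.81 T = 78601  ⇒  T ≈ 178.72 °C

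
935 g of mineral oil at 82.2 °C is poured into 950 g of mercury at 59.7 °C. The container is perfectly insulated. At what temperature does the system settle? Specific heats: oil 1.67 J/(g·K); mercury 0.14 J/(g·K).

|Q_oil| = |Q_mercury|:
935*1.67*(82.2 − T) = 950*0.14*(T − 59.7)
1561.5(82.2 − T) = 133(T − 59.7)
1694.5 T = 136291  ⇒  T ≈ 80.43 °C

T_f ≈ 80.4 °C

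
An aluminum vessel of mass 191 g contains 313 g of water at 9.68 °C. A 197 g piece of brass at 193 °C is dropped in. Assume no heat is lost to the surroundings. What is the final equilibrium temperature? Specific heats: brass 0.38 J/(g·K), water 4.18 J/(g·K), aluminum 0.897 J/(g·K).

Setting the total heat transfer to zero:
197*0.38*(T − 193) + 313*4.18*(T − 9.68) + 191*0.897*(T − 9.68) = 0
1554.5 T = 28771
T = 28771 / 1554.5 = 18.5 °C

T_f ≈ 18.5 °C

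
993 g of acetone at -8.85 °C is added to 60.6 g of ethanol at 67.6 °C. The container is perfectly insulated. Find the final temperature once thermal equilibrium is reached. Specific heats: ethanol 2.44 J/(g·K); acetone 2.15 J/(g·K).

Energy conservation, ΣQ = 0:
60.6·2.44·(T − 67.6) + 993·2.15·(T − (-8.85)) = 0
2282.8 T = -8898.7
T ≈ -3.90 °C

T_f ≈ -3.9 °C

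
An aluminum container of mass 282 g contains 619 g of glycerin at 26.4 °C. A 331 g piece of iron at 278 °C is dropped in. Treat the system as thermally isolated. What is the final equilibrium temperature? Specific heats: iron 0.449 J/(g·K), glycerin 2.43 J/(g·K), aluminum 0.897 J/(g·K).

T_f is the heat-capacity-weighted average of the initial temperatures:
T_f = (148.62*278 + 1504.2*26.4 + 252.95*26.4) / (148.62 + 1504.2 + 252.95)
    = 87704 / 1905.7 ≈ 46.02 °C

T_f ≈ 46.0 °C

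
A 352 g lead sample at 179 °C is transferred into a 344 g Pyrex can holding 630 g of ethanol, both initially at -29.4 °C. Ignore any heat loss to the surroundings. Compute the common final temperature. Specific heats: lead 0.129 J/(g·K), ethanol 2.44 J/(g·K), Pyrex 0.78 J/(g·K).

Energy conservation, ΣQ = 0:
352*0.129*(T − 179) + 630*2.44*(T − (-29.4)) + 344*0.78*(T − (-29.4)) = 0
45.41(T − 179) + 1537.2(T − (-29.4)) + 268.32(T − (-29.4)) = 0
(45.41 + 1537.2 + 268.32) T = 45.41*179 + 1537.2*(-29.4) + 268.32*(-29.4)
T ≈ -24.29 °C

T_f ≈ -24.3 °C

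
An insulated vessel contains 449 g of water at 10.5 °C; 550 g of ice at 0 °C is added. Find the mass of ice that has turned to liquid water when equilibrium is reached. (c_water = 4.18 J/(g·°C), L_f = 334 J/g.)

m_melted ≈ 59 g

Water can give up m c ΔT = 449×4.18×10.5 = 19707 J before reaching 0 °C.
To melt every bit of ice: 550×334 = 183700 J.
19707 J < 183700 J, so only part of the ice melts and the system sits at 0 °C.
m_melted×334 = 19707  ⇒  m_melted ≈ 59 g.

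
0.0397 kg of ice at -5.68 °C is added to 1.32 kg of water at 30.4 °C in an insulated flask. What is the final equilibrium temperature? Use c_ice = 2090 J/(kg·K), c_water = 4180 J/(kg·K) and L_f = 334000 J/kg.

Conservation of energy gives ΣQ = 0:
ice -5.68→0 °C: 0.0397·2090·5.68 = 471.29; fusion: m_ice L_f = 0.0397·334000 = 13260; warm the meltwater: 165.95 T; water: 5517.6(T − 30.4)
5683.5 T = 167735 − 13731 = 154004
T ≈ 27.10 °C — above 0 °C, consistent with complete melting.

T_f ≈ 27.1 °C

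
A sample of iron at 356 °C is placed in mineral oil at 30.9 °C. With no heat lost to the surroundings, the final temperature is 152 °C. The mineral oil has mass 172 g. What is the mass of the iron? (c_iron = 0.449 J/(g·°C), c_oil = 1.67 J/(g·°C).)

m ≈ 380 g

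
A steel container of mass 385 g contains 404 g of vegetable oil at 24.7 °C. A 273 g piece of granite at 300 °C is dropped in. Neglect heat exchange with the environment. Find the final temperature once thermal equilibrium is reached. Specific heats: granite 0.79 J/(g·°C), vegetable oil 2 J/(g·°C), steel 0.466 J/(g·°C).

T_f ≈ 74.1 °C

Taking heat into each body as positive, Σ m c ΔT = 0:
273×0.79×(T − 300) + 404×2×(T − 24.7) + 385×0.466×(T − 24.7) = 0
215.67(T − 300) + 808(T − 24.7) + 179.41(T − 24.7) = 0
1203.1 T = 89090
T = 89090/1203.1 ≈ 74.05 °C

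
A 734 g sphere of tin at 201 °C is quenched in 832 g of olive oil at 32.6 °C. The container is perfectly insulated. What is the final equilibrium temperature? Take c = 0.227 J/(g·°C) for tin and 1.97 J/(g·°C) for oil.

T_f ≈ 48.1 °C

|Q_tin| = |Q_oil|:
734·0.227·(201 − T) = 832·1.97·(T − 32.6)
166.62(201 − T) = 1639(T − 32.6)
1805.7 T = 86923  ⇒  T ≈ 48.14 °C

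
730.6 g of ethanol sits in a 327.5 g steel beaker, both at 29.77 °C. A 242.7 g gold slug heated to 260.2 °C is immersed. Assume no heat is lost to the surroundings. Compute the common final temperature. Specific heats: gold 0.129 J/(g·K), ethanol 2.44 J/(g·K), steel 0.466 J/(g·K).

Setting the total heat transfer to zero:
242.7*0.129*(T − 260.2) + 730.6*2.44*(T − 29.77) + 327.5*0.466*(T − 29.77) = 0
31.31(T − 260.2) + 1782.7(T − 29.77) + 152.62(T − 29.77) = 0
1966.6 T = 65760
T = 65760 / 1966.6 = 33.4 °C

T_f ≈ 33.4 °C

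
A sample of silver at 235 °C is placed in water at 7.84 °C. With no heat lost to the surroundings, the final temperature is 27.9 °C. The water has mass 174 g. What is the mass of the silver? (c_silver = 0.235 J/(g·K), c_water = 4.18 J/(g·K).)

Energy conservation, ΣQ = 0:
m×0.235×(27.9 − 235) + 174×4.18×(27.9 − 7.84) = 0
-48.67 m = -14590
m = -14590/-48.67 ≈ 299.8 g

m ≈ 300 g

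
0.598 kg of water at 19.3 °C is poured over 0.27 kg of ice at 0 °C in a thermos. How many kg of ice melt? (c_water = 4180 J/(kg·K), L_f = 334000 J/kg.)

Water can give up m c ΔT = 0.598·4180·19.3 = 48243 J before reaching 0 °C.
To melt every bit of ice: 0.27·334000 = 90180 J.
Since 48243 < 90180 J, not all the ice melts; equilibrium is at 0 °C.
Mass melted = 48243/334000 ≈ 0.1444 kg.

m_melted ≈ 0.144 kg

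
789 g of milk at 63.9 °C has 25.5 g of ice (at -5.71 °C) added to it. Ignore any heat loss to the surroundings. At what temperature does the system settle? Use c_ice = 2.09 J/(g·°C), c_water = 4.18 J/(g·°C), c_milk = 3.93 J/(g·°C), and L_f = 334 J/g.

Net heat exchanged in the isolated system is zero:
warm ice to 0 °C: 25.5×2.09×(0 − (-5.71)) = 304.31; fusion: m_ice L_f = 25.5×334 = 8517; warm the meltwater: 106.59 T; milk: 3100.8(T − 63.9)
3207.4 T = 198139 − 8821.3 = 189318
T ≈ 59.03 °C (positive, so assuming full melt was valid).

T_f ≈ 59.0 °C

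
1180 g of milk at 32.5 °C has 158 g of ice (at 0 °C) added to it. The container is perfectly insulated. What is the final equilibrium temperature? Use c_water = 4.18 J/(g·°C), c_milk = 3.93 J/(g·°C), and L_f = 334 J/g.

T_f ≈ 18.5 °C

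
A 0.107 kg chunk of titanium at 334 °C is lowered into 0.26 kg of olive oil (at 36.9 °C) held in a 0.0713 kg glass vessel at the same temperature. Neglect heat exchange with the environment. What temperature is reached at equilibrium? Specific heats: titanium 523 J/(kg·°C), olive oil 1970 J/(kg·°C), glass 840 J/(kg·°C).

Conservation of energy gives ΣQ = 0:
0.107·523·(T − 334) + 0.26·1970·(T − 36.9) + 0.0713·840·(T − 36.9) = 0
(55.96 + 512.2 + 59.89) T = 55.96·334 + 512.2·36.9 + 59.89·36.9
T = 39801/628.05 ≈ 63.37 °C

T_f ≈ 63.4 °C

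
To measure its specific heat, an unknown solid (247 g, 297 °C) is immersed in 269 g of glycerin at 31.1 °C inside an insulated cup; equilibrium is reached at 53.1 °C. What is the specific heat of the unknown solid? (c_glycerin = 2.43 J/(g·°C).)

c ≈ 0.239 J/(g·°C)

Heat lost by the unknown solid = heat gained by the glycerin:
247·c·(297 − 53.1) = 269·2.43·(53.1 − 31.1)
60243 c = 14381  ⇒  c ≈ 0.2387 J/(g·°C)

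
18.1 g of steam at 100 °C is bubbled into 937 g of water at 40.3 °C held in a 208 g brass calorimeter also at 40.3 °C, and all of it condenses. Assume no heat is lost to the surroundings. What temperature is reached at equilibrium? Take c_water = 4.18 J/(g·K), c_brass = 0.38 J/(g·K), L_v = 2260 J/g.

Energy balance with sensible and latent terms:
steam→water at 100 °C releases m L_v = 18.1×2260 = 40906
  condensate cools 100→T: 18.1×4.18×(T − 100) = 75.66(T − 100)
  water warms: 937×4.18×(T − 40.3) = 3916.7(T − 40.3)
  cup: 79.04(T − 40.3)
4071.4 T = 40906 + 7565.8 + 161027 = 209499
T ≈ 51.46 °C (< 100 °C, so full condensation is consistent).

T_f ≈ 51.5 °C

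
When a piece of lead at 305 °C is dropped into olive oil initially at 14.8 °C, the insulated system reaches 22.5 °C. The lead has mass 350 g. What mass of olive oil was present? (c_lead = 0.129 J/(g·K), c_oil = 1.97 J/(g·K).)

m ≈ 841 g

Energy conservation, ΣQ = 0:
350×0.129×(22.5 − 305) + m×1.97×(22.5 − 14.8) = 0
15.17 m = 12755
m = 12755/15.17 ≈ 840.9 g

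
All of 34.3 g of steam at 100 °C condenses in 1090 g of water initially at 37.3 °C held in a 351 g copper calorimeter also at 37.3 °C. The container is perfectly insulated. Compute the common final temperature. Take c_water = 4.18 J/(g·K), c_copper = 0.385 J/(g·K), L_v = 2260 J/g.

T_f ≈ 55.2 °C

Energy conservation, ΣQ = 0:
latent heat released on condensation: 34.3·2260 = 77518
  condensate cools 100→T: 34.3·4.18·(T − 100) = 143.37(T − 100)
  water warms: 1090·4.18·(T − 37.3) = 4556.2(T − 37.3)
  cup: 135.13(T − 37.3)
4834.7 T = 77518 + 14337 + 174987 = 266842
T ≈ 55.19 °C (< 100 °C, so full condensation is consistent).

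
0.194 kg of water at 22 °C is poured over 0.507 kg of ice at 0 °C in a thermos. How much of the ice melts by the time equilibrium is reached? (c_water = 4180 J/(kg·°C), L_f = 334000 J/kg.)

Cooling the water to 0 °C releases 0.194·4180·22 = 17840 J.
Melting all 0.507 kg of ice would need 0.507·334000 = 169338 J.
That's not enough to melt it all — equilibrium is at 0 °C with ice remaining.
m_melted·334000 = 17840  ⇒  m_melted ≈ 0.05341 kg.

m_melted ≈ 0.0534 kg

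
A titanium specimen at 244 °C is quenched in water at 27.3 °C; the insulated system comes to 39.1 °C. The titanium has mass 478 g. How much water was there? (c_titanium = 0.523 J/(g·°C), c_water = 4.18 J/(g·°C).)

m ≈ 1040 g

Heat lost by the titanium = heat gained by the water:
478×0.523×(244 − 39.1) = m×4.18×(39.1 − 27.3)
49.32 m = 51224  ⇒  m ≈ 1039 g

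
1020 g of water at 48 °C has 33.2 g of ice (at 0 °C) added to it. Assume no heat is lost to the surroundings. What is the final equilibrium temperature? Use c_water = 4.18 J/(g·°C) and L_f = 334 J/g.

Sum of m c ΔT and latent-heat terms is zero:
melt ice: 33.2·334 = 11089
  warm the meltwater: 138.78 T
  water cools: 1020·4.18·(T − 48) = 4263.6(T − 48)
4402.4 T = 204653 − 11089 = 193564
T ≈ 43.97 °C — above 0 °C, consistent with complete melting.

T_f ≈ 44.0 °C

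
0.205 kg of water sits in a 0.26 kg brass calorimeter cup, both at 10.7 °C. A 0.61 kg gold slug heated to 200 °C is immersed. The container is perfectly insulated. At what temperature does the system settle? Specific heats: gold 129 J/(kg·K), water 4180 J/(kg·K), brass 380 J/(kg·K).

T_f ≈ 25.1 °C

Net heat exchanged in the isolated system is zero:
0.61×129×(T − 200) + 0.205×4180×(T − 10.7) + 0.26×380×(T − 10.7) = 0
78.69(T − 200) + 856.9(T − 10.7) + 98.8(T − 10.7) = 0
(78.69 + 856.9 + 98.8) T = 78.69×200 + 856.9×10.7 + 98.8×10.7
T ≈ 25.10 °C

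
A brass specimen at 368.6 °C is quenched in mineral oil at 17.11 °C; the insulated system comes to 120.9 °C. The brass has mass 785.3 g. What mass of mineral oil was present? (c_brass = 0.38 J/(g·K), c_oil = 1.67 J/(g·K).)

Energy conservation, ΣQ = 0:
785.3·0.38·(120.9 − 368.6) + m·1.67·(120.9 − 17.11) = 0
173.33 m = 73917
m = 73917/173.33 ≈ 426.5 g

m ≈ 426 g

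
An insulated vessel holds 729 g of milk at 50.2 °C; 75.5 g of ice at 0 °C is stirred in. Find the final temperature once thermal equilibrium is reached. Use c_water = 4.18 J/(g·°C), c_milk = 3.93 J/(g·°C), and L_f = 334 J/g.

T_f ≈ 37.3 °C

Heat gained plus heat lost sum to zero:
fusion: m_ice L_f = 75.5×334 = 25217
  warm the meltwater: 315.59 T
  milk cools: 729×3.93×(T − 50.2) = 2865(T − 50.2)
3180.6 T = 143821 − 25217 = 118604
T ≈ 37.29 °C — above 0 °C, consistent with complete melting.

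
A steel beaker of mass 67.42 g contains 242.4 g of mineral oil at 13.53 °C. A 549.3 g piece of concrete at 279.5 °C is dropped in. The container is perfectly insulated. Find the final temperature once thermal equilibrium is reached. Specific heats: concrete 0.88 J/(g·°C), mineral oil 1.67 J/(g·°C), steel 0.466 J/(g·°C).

T_f ≈ 153.3 °C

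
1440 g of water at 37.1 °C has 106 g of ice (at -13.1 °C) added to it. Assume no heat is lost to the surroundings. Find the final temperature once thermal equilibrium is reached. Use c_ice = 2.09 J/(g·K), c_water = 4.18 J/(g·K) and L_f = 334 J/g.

T_f ≈ 28.6 °C

Setting the total heat transfer to zero:
warm ice to 0 °C: 106×2.09×(0 − (-13.1)) = 2902.2; melt ice: 106×334 = 35404; meltwater 0→T: 106×4.18×T = 443.08 T; water cools: 1440×4.18×(T − 37.1) = 6019.2(T − 37.1)
6462.3 T = 223312 − 38306 = 185006
T ≈ 28.63 °C (positive, so assuming full melt was valid).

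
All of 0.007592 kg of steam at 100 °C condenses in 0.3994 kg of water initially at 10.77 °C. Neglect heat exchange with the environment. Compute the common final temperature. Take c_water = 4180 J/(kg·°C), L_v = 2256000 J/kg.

Taking heat into each body as positive, Σ m c ΔT = 0:
latent heat released on condensation: 0.007592·2256000 = 17128
  condensed water 100 °C→T: 31.73(T − 100)
  original water: 1669.5(T − 10.77)
1701.2 T = 17128 + 3173.5 + 17980 = 38281
T ≈ 22.50 °C, under the boiling point, so the assumption holds.

T_f ≈ 22.5 °C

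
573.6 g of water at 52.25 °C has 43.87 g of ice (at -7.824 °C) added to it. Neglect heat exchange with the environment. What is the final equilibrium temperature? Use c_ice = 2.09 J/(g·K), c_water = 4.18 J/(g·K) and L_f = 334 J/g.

Net heat exchanged in the isolated system is zero:
warm ice to 0 °C: 43.87·2.09·(0 − (-7.824)) = 717.37; fusion: m_ice L_f = 43.87·334 = 14653; warm the meltwater: 183.38 T; water cools: 573.6·4.18·(T − 52.25) = 2397.6(T − 52.25)
2581 T = 125277 − 15370 = 109907
T ≈ 42.58 °C. Since T > 0 °C, the all-ice-melts assumption holds.

T_f ≈ 42.6 °C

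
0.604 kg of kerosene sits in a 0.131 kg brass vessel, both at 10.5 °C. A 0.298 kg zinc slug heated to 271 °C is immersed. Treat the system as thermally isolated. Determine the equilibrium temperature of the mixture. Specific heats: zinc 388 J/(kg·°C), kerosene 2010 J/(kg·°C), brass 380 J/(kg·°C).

Let T be the final temperature. ΣQ_i = 0:
0.298·388·(T − 271) + 0.604·2010·(T − 10.5) + 0.131·380·(T − 10.5) = 0
115.62(T − 271) + 1214(T − 10.5) + 49.78(T − 10.5) = 0
(115.62 + 1214 + 49.78) T = 115.62·271 + 1214·10.5 + 49.78·10.5
T = 44604/1379.4 ≈ 32.33 °C

T_f ≈ 32.3 °C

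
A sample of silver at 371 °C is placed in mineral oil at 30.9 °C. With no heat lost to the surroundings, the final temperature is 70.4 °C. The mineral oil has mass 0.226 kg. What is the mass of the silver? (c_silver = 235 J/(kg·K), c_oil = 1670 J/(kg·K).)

m ≈ 0.211 kg

Heat gained plus heat lost sum to zero:
m×235×(70.4 − 371) + 0.226×1670×(70.4 − 30.9) = 0
-70641 m = -14908
m = -14908/-70641 ≈ 0.211 kg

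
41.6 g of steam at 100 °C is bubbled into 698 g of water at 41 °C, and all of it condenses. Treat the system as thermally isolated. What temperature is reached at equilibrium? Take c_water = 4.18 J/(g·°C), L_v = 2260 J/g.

T_f ≈ 74.7 °C

Let T be the final temperature. ΣQ_i = 0:
steam→water at 100 °C releases m L_v = 41.6×2260 = 94016; condensed water 100 °C→T: 173.89(T − 100); original water: 2917.6(T − 41)
3091.5 T = 94016 + 17389 + 119623 = 231028
T ≈ 74.73 °C (< 100 °C, so full condensation is consistent).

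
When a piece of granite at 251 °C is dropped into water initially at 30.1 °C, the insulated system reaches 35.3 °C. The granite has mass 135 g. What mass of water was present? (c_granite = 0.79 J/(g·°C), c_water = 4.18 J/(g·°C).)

m ≈ 1060 g

Heat lost by the granite = heat gained by the water:
135·0.79·(251 − 35.3) = m·4.18·(35.3 − 30.1)
21.74 m = 23004  ⇒  m ≈ 1058 g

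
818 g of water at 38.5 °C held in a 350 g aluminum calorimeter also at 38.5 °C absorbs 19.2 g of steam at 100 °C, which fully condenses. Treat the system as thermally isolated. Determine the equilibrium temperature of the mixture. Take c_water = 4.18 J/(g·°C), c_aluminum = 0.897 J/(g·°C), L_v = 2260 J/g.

Sum of m c ΔT and latent-heat terms is zero:
steam→water at 100 °C releases m L_v = 19.2·2260 = 43392
  condensed water 100 °C→T: 80.26(T − 100)
  water warms: 818·4.18·(T − 38.5) = 3419.2(T − 38.5)
  cup: 313.95(T − 38.5)
3813.4 T = 43392 + 8025.6 + 143728 = 195145
T ≈ 51.17 °C, under the boiling point, so the assumption holds.

T_f ≈ 51.2 °C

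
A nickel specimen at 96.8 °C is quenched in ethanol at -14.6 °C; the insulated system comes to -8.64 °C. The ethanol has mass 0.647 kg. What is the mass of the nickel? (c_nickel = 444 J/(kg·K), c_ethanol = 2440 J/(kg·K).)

Setting the total heat transfer to zero:
m×444×(-8.64 − 96.8) + 0.647×2440×(-8.64 − (-14.6)) = 0
-46815 m = -9408.9
m = -9408.9/-46815 ≈ 0.201 kg

m ≈ 0.201 kg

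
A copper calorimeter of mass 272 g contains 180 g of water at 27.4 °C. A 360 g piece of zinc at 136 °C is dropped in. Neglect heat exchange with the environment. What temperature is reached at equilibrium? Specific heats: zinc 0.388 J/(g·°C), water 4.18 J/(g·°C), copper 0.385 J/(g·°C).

T_f ≈ 42.6 °C

Energy conservation, ΣQ = 0:
360·0.388·(T − 136) + 180·4.18·(T − 27.4) + 272·0.385·(T − 27.4) = 0
139.68(T − 136) + 752.4(T − 27.4) + 104.72(T − 27.4) = 0
996.8 T = 42482
T = 42482 / 996.8 = 42.6 °C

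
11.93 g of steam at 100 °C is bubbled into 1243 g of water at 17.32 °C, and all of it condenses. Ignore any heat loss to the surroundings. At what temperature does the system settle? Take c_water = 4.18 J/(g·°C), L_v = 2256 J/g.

Taking heat into each body as positive, Σ m c ΔT = 0:
condense steam: −11.93·2256 = −26914
  condensed water 100 °C→T: 49.87(T − 100)
  original water: 5195.7(T − 17.32)
5245.6 T = 26914 + 4986.7 + 89990 = 121891
T ≈ 23.24 °C, under the boiling point, so the assumption holds.

T_f ≈ 23.2 °C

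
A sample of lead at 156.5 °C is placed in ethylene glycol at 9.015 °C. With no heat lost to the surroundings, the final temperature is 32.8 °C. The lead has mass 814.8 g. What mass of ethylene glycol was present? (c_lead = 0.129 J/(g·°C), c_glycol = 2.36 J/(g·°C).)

m ≈ 232 g

Setting the total heat transfer to zero:
814.8×0.129×(32.8 − 156.5) + m×2.36×(32.8 − 9.015) = 0
56.13 m = 13002
m = 13002/56.13 ≈ 231.6 g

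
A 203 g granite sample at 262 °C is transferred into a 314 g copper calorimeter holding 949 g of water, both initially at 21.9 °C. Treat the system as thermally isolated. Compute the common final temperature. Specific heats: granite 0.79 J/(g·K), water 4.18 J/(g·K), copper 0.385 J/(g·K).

T_f ≈ 31.0 °C

T_f is the heat-capacity-weighted average of the initial temperatures:
T_f = (160.37·262 + 3966.8·21.9 + 120.89·21.9) / (160.37 + 3966.8 + 120.89)
    = 131538 / 4248.1 ≈ 30.96 °C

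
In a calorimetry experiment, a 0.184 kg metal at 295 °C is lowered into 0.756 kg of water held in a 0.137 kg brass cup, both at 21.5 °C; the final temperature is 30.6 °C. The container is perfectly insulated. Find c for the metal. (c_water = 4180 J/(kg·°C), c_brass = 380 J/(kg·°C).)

Conservation of energy gives ΣQ = 0:
0.184×c×(30.6 − 295) + 0.756×4180×(30.6 − 21.5) + 0.137×380×(30.6 − 21.5) = 0
-48.65 c = -29230
c = -29230/-48.65 ≈ 600.8 J/(kg·°C)

c ≈ 601 J/(kg·°C)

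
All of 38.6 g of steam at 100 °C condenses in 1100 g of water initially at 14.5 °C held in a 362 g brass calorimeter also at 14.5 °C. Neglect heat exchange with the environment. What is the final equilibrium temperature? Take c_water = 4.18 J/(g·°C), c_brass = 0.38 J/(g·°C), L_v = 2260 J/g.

T_f ≈ 35.1 °C

Conservation of energy gives ΣQ = 0:
latent heat released on condensation: 38.6·2260 = 87236; condensed water 100 °C→T: 161.35(T − 100); water warms: 1100·4.18·(T − 14.5) = 4598(T − 14.5); brass cup: 362·0.38·(T − 14.5) = 137.56(T − 14.5)
4896.9 T = 87236 + 16135 + 68666 = 172036
T ≈ 35.13 °C, under the boiling point, so the assumption holds.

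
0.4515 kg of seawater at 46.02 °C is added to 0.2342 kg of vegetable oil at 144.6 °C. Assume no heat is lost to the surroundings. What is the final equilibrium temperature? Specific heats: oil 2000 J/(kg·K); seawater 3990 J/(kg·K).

T_f ≈ 66.4 °C

Heat gained plus heat lost sum to zero:
0.2342·2000·(T − 144.6) + 0.4515·3990·(T − 46.02) = 0
468.4(T − 144.6) + 1801.5(T − 46.02) = 0
2269.9 T = 150635
T = 150635 / 2269.9 = 66.4 °C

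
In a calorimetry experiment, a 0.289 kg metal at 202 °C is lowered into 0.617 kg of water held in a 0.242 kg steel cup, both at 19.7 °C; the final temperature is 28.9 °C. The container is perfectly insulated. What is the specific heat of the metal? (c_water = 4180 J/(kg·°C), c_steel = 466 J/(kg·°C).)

c ≈ 495 J/(kg·°C)

Energy conservation, ΣQ = 0:
0.289·c·(28.9 − 202) + 0.617·4180·(28.9 − 19.7) + 0.242·466·(28.9 − 19.7) = 0
-50.03 c = -24765
c = -24765/-50.03 ≈ 495 J/(kg·°C)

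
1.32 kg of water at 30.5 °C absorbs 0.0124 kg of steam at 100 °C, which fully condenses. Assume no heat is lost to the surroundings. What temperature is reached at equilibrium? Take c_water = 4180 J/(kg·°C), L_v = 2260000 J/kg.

T_f ≈ 36.2 °C

Energy conservation, ΣQ = 0:
latent heat released on condensation: 0.0124·2260000 = 28024; condensate cools 100→T: 0.0124·4180·(T − 100) = 51.83(T − 100); water warms: 1.32·4180·(T − 30.5) = 5517.6(T − 30.5)
5569.4 T = 28024 + 5183.2 + 168287 = 201494
T ≈ 36.18 °C, under the boiling point, so the assumption holds.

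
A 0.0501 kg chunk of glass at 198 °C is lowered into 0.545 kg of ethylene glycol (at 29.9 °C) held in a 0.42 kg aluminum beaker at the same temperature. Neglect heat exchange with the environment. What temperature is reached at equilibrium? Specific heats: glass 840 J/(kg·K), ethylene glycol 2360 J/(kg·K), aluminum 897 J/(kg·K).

T_f is the heat-capacity-weighted average of the initial temperatures:
T_f = (42.08×198 + 1286.2×29.9 + 376.74×29.9) / (42.08 + 1286.2 + 376.74)
    = 58055 / 1705 ≈ 34.05 °C

T_f ≈ 34.0 °C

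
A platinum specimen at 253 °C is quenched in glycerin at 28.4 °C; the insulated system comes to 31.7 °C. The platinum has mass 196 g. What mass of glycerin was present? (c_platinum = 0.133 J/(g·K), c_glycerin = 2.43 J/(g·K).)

m ≈ 719 g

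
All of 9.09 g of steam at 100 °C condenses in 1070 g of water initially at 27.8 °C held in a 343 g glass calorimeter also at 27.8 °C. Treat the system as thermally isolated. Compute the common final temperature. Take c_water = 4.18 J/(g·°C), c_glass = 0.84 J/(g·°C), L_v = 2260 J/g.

T_f ≈ 32.7 °C

Taking heat into each body as positive, Σ m c ΔT = 0:
latent heat released on condensation: 9.09×2260 = 20543
  condensed water 100 °C→T: 38(T − 100)
  original water: 4472.6(T − 27.8)
  cup: 288.12(T − 27.8)
4798.7 T = 20543 + 3799.6 + 132348 = 156691
T ≈ 32.65 °C — below 100 °C, confirming all the steam condensed.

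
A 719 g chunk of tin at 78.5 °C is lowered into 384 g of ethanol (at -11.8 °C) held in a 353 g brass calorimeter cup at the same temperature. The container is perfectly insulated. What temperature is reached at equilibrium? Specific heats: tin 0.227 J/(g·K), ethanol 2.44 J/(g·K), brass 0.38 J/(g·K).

T_f ≈ 0.1 °C

Setting the total heat transfer to zero:
719*0.227*(T − 78.5) + 384*2.44*(T − (-11.8)) + 353*0.38*(T − (-11.8)) = 0
163.21(T − 78.5) + 936.96(T − (-11.8)) + 134.14(T − (-11.8)) = 0
(163.21 + 936.96 + 134.14) T = 163.21*78.5 + 936.96*(-11.8) + 134.14*(-11.8)
T ≈ 0.14 °C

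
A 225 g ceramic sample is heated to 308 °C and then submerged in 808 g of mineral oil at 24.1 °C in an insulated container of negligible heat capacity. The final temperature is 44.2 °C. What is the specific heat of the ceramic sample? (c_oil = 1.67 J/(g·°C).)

c ≈ 0.457 J/(g·°C)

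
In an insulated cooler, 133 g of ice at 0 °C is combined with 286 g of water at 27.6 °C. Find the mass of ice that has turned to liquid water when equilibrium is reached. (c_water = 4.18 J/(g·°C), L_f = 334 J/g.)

Water can give up m c ΔT = 286·4.18·27.6 = 32995 J before reaching 0 °C.
Melting all 133 g of ice would need 133·334 = 44422 J.
That's not enough to melt it all — equilibrium is at 0 °C with ice remaining.
m_melted·334 = 32995  ⇒  m_melted ≈ 98.79 g.

m_melted ≈ 98.8 g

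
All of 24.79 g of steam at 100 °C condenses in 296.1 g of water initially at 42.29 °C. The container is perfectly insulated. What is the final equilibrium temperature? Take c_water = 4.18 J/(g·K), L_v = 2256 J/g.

Let T be the final temperature. ΣQ_i = 0:
steam→water at 100 °C releases m L_v = 24.79·2256 = 55926; condensate cools 100→T: 24.79·4.18·(T − 100) = 103.62(T − 100); water warms: 296.1·4.18·(T − 42.29) = 1237.7(T − 42.29)
1341.3 T = 55926 + 10362 + 52342 = 118631
T ≈ 88.44 °C — below 100 °C, confirming all the steam condensed.

T_f ≈ 88.4 °C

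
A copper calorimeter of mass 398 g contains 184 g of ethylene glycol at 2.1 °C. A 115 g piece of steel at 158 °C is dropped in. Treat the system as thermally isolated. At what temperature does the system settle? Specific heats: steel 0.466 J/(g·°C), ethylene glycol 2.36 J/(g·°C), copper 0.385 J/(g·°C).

T_f ≈ 15.1 °C

T_f is the heat-capacity-weighted average of the initial temperatures:
T_f = (53.59×158 + 434.24×2.1 + 153.23×2.1) / (53.59 + 434.24 + 153.23)
    = 9700.9 / 641.06 ≈ 15.13 °C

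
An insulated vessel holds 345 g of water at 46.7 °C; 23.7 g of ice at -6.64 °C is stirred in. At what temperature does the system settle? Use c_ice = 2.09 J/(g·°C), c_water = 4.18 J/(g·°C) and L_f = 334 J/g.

T_f ≈ 38.3 °C

Let T be the final temperature. ΣQ_i = 0:
ice -6.64→0 °C: 23.7·2.09·6.64 = 328.9
  latent heat to melt: 23.7·334 = 7915.8
  warm the meltwater: 99.07 T
  water cools: 345·4.18·(T − 46.7) = 1442.1(T − 46.7)
1541.2 T = 67346 − 8244.7 = 59101
T ≈ 38.35 °C. Since T > 0 °C, the all-ice-melts assumption holds.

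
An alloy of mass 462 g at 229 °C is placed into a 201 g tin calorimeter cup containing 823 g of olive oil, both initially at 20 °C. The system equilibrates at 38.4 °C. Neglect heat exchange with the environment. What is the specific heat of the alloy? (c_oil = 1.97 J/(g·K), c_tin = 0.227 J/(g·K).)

Net heat exchanged in the isolated system is zero:
462·c·(38.4 − 229) + 823·1.97·(38.4 − 20) + 201·0.227·(38.4 − 20) = 0
-88057 c = -30672
c = -30672/-88057 ≈ 0.3483 J/(g·K)

c ≈ 0.348 J/(g·K)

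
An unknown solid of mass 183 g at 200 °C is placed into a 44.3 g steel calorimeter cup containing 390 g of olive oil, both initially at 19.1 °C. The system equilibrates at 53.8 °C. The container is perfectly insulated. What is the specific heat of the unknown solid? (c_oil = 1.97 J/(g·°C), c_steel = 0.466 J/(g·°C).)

Energy conservation, ΣQ = 0:
183×c×(53.8 − 200) + 390×1.97×(53.8 − 19.1) + 44.3×0.466×(53.8 − 19.1) = 0
-26755 c = -27376
c = -27376/-26755 ≈ 1.023 J/(g·°C)

c ≈ 1.02 J/(g·°C)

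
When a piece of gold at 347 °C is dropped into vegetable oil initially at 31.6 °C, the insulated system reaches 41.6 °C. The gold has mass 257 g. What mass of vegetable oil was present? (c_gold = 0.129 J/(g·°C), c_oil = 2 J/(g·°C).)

|Q_gold| = |Q_oil|:
257×0.129×(347 − 41.6) = m×2×(41.6 − 31.6)
20 m = 10125  ⇒  m ≈ 506.2 g

m ≈ 506 g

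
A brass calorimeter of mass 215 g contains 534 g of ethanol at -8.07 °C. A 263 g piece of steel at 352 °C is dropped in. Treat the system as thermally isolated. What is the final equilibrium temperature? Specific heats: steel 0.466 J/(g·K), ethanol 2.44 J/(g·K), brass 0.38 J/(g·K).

T_f ≈ 21.2 °C

With ΣQ=0 the equilibrium temperature is the m·c-weighted mean:
T_f = (122.56·352 + 1303·(-8.07) + 81.7·(-8.07)) / (122.56 + 1303 + 81.7)
    = 31966 / 1507.2 ≈ 21.21 °C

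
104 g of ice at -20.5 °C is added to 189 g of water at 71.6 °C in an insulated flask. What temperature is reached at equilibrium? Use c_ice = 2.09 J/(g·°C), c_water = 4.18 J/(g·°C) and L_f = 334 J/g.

T_f ≈ 14.2 °C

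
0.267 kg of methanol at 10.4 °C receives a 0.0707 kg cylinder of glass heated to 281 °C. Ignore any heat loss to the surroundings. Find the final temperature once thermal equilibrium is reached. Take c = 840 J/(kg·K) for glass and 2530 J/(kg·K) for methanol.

|Q_glass| = |Q_methanol|:
0.0707*840*(281 − T) = 0.267*2530*(T − 10.4)
59.39(281 − T) = 675.51(T − 10.4)
734.9 T = 23713  ⇒  T ≈ 32.27 °C

T_f ≈ 32.3 °C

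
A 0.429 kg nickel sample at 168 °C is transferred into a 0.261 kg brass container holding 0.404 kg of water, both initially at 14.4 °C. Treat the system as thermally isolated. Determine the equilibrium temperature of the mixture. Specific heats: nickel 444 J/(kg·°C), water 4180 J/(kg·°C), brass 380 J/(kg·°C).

Net heat exchanged in the isolated system is zero:
0.429·444·(T − 168) + 0.404·4180·(T − 14.4) + 0.261·380·(T − 14.4) = 0
190.48(T − 168) + 1688.7(T − 14.4) + 99.18(T − 14.4) = 0
1978.4 T = 57746
T = 57746/1978.4 ≈ 29.19 °C

T_f ≈ 29.2 °C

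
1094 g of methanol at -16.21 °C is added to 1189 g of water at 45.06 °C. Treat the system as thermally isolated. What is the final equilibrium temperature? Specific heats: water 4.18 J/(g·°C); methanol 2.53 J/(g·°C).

Set heat shed by the hot body equal to heat absorbed by the cold body:
1189×4.18×(45.06 − T) = 1094×2.53×(T − (-16.21))
4970(45.06 − T) = 2767.8(T − (-16.21))
7737.8 T = 179083  ⇒  T ≈ 23.14 °C

T_f ≈ 23.1 °C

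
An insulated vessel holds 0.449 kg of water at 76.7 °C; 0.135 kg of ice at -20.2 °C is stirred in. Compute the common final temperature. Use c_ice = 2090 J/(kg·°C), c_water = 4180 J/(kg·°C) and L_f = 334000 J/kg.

T_f ≈ 38.2 °C

Conservation of energy gives ΣQ = 0:
ice -20.2→0 °C: 0.135·2090·20.2 = 5699.4
  melt ice: 0.135·334000 = 45090
  warm the meltwater: 564.3 T
  water: 1876.8(T − 76.7)
2441.1 T = 143952 − 50789 = 93163
T ≈ 38.16 °C — above 0 °C, consistent with complete melting.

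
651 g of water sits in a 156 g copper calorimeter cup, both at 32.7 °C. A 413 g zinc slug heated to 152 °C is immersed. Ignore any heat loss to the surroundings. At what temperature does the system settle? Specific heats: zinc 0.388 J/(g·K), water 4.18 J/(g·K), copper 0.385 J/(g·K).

T_f ≈ 39.2 °C

Heat gained plus heat lost sum to zero:
413*0.388*(T − 152) + 651*4.18*(T − 32.7) + 156*0.385*(T − 32.7) = 0
160.24(T − 152) + 2721.2(T − 32.7) + 60.06(T − 32.7) = 0
2941.5 T = 115304
T = 115304/2941.5 ≈ 39.20 °C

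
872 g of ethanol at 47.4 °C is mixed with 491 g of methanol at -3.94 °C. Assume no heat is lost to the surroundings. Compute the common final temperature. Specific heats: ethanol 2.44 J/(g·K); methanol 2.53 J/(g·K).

T_f ≈ 28.5 °C

|Q_ethanol| = |Q_methanol|:
872·2.44·(47.4 − T) = 491·2.53·(T − (-3.94))
2127.7(47.4 − T) = 1242.2(T − (-3.94))
3369.9 T = 95958  ⇒  T ≈ 28.47 °C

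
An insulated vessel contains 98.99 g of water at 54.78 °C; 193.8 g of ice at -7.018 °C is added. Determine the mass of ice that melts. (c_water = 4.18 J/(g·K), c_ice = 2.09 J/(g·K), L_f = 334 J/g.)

m_melted ≈ 59.4 g

Cooling the water to 0 °C releases 98.99×4.18×54.78 = 22667 J.
Of that, 193.8×2.09×7.018 = 2842.6 J goes to bring the ice to 0 °C, leaving 19824 J.
Melting all 193.8 g of ice would need 193.8×334 = 64729 J.
That's not enough to melt it all — equilibrium is at 0 °C with ice remaining.
m_melt = 19824 / L_f = 59.35 g.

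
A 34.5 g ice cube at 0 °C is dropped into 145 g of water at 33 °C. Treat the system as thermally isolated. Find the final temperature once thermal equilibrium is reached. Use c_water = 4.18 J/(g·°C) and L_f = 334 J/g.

T_f ≈ 11.3 °C

Energy balance with sensible and latent terms:
latent heat to melt: 34.5·334 = 11523
  meltwater 0→T: 34.5·4.18·T = 144.21 T
  water: 606.1(T − 33)
750.31 T = 20001 − 11523 = 8478.3
T ≈ 11.30 °C (positive, so assuming full melt was valid).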